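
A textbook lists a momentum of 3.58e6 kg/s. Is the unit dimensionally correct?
No

momentum has SI base units: kg * m / s
kg/s does NOT reduce to kg * m / s; a valid unit for momentum would be e.g. kg·m/s.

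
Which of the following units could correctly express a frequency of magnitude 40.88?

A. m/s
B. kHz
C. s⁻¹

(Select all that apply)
B, C

frequency has SI base units: 1 / s

Checking each option against 1 / s:
  A. m/s: ✗ does not match
  B. kHz: ✓ matches
  C. s⁻¹: ✓ matches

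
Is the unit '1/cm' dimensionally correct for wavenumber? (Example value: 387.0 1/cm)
Yes

wavenumber has SI base units: 1 / m
1/cm reduces to the same SI base units, so it is a valid unit for wavenumber.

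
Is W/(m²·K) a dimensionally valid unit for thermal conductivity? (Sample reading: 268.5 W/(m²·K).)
No

thermal conductivity has SI base units: kg * m / (s^3 * K)
W/(m²·K) does NOT reduce to kg * m / (s^3 * K); a valid unit for thermal conductivity would be e.g. W/(m·K).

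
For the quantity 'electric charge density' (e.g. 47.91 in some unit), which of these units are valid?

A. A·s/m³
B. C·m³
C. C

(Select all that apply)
A

electric charge density has SI base units: A * s / m^3

Checking each option against A * s / m^3:
  A. A·s/m³: ✓ matches
  B. C·m³: ✗ does not match
  C. C: ✗ does not match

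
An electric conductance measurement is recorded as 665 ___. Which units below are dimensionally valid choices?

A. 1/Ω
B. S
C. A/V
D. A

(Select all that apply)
A, B, C

electric conductance has SI base units: A^2 * s^3 / (kg * m^2)

Checking each option against A^2 * s^3 / (kg * m^2):
  A. 1/Ω: ✓ matches
  B. S: ✓ matches
  C. A/V: ✓ matches
  D. A: ✗ does not match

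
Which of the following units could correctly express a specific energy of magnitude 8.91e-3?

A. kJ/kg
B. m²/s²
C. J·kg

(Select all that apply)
A, B

specific energy has SI base units: m^2 / s^2

Checking each option against m^2 / s^2:
  A. kJ/kg: ✓ matches
  B. m²/s²: ✓ matches
  C. J·kg: ✗ does not match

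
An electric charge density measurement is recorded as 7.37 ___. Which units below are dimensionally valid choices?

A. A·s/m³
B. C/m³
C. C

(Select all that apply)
A, B

electric charge density has SI base units: A * s / m^3

Checking each option against A * s / m^3:
  A. A·s/m³: ✓ matches
  B. C/m³: ✓ matches
  C. C: ✗ does not match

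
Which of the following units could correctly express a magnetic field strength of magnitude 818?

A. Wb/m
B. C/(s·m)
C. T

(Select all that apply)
B

magnetic field strength has SI base units: A / m

Checking each option against A / m:
  A. Wb/m: ✗ does not match
  B. C/(s·m): ✓ matches
  C. T: ✗ does not match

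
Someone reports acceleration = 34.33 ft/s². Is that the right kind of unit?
Yes

acceleration has SI base units: m / s^2
ft/s² reduces to the same SI base units, so it is a valid unit for acceleration.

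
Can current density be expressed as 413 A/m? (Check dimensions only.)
No

current density has SI base units: A / m^2
A/m does NOT reduce to A / m^2; a valid unit for current density would be e.g. A/m².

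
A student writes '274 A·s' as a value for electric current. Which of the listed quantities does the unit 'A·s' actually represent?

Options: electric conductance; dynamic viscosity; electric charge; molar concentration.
electric charge

electric current should have units dimensionally equivalent to A (e.g. A).
The given unit 'A·s' reduces to A * s. Of the listed options, that is the dimensionality of electric charge.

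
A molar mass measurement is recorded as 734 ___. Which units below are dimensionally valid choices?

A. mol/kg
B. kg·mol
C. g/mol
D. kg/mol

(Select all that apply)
C, D

molar mass has SI base units: kg / mol

Checking each option against kg / mol:
  A. mol/kg: ✗ does not match
  B. kg·mol: ✗ does not match
  C. g/mol: ✓ matches
  D. kg/mol: ✓ matches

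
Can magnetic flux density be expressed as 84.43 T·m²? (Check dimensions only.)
No

magnetic flux density has SI base units: kg / (A * s^2)
T·m² does NOT reduce to kg / (A * s^2); a valid unit for magnetic flux density would be e.g. T.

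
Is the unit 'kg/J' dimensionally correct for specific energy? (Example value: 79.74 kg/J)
No

specific energy has SI base units: m^2 / s^2
kg/J does NOT reduce to m^2 / s^2; a valid unit for specific energy would be e.g. J/kg.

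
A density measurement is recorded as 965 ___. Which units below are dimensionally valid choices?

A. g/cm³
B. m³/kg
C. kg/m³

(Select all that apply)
A, C

density has SI base units: kg / m^3

Checking each option against kg / m^3:
  A. g/cm³: ✓ matches
  B. m³/kg: ✗ does not match
  C. kg/m³: ✓ matches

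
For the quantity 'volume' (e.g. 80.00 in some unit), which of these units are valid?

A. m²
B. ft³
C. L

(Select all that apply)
B, C

volume has SI base units: m^3

Checking each option against m^3:
  A. m²: ✗ does not match
  B. ft³: ✓ matches
  C. L: ✓ matches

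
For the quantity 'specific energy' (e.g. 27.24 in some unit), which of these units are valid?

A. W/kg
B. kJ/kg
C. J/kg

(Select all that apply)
B, C

specific energy has SI base units: m^2 / s^2

Checking each option against m^2 / s^2:
  A. W/kg: ✗ does not match
  B. kJ/kg: ✓ matches
  C. J/kg: ✓ matches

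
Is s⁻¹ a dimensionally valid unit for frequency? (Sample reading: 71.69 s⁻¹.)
Yes

frequency has SI base units: 1 / s
s⁻¹ reduces to the same SI base units, so it is a valid unit for frequency.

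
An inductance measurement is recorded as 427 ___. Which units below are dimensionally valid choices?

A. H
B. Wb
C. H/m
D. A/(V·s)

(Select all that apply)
A

inductance has SI base units: kg * m^2 / (A^2 * s^2)

Checking each option against kg * m^2 / (A^2 * s^2):
  A. H: ✓ matches
  B. Wb: ✗ does not match
  C. H/m: ✗ does not match
  D. A/(V·s): ✗ does not match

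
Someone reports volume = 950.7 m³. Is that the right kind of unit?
Yes

volume has SI base units: m^3
m³ reduces to the same SI base units, so it is a valid unit for volume.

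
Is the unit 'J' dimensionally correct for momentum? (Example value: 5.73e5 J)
No

momentum has SI base units: kg * m / s
J does NOT reduce to kg * m / s; a valid unit for momentum would be e.g. kg·m/s.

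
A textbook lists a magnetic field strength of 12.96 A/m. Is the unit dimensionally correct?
Yes

magnetic field strength has SI base units: A / m
A/m reduces to the same SI base units, so it is a valid unit for magnetic field strength.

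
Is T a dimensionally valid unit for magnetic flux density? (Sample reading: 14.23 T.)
Yes

magnetic flux density has SI base units: kg / (A * s^2)
T reduces to the same SI base units, so it is a valid unit for magnetic flux density.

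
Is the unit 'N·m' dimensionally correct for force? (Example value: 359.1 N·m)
No

force has SI base units: kg * m / s^2
N·m does NOT reduce to kg * m / s^2; a valid unit for force would be e.g. N.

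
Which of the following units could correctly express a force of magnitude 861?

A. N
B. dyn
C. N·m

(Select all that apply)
A, B

force has SI base units: kg * m / s^2

Checking each option against kg * m / s^2:
  A. N: ✓ matches
  B. dyn: ✓ matches
  C. N·m: ✗ does not match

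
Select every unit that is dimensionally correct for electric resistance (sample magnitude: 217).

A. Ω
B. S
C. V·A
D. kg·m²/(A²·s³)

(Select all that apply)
A, D

electric resistance has SI base units: kg * m^2 / (A^2 * s^3)

Checking each option against kg * m^2 / (A^2 * s^3):
  A. Ω: ✓ matches
  B. S: ✗ does not match
  C. V·A: ✗ does not match
  D. kg·m²/(A²·s³): ✓ matches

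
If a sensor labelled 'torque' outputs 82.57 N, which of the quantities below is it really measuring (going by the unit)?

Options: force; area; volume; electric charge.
force

torque should have units dimensionally equivalent to kg * m^2 / s^2 (e.g. N·m).
The given unit 'N' reduces to kg * m / s^2. Of the listed options, that is the dimensionality of force.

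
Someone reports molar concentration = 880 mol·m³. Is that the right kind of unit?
No

molar concentration has SI base units: mol / m^3
mol·m³ does NOT reduce to mol / m^3; a valid unit for molar concentration would be e.g. mol/m³.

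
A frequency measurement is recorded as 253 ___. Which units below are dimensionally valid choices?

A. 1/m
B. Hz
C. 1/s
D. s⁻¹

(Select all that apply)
B, C, D

frequency has SI base units: 1 / s

Checking each option against 1 / s:
  A. 1/m: ✗ does not match
  B. Hz: ✓ matches
  C. 1/s: ✓ matches
  D. s⁻¹: ✓ matches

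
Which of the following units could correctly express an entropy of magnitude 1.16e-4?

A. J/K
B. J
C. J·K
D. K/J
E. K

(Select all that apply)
A

entropy has SI base units: kg * m^2 / (s^2 * K)

Checking each option against kg * m^2 / (s^2 * K):
  A. J/K: ✓ matches
  B. J: ✗ does not match
  C. J·K: ✗ does not match
  D. K/J: ✗ does not match
  E. K: ✗ does not match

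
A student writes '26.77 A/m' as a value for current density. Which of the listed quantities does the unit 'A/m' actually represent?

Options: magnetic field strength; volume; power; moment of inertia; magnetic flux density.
magnetic field strength

current density should have units dimensionally equivalent to A / m^2 (e.g. A/m²).
The given unit 'A/m' reduces to A / m. Of the listed options, that is the dimensionality of magnetic field strength.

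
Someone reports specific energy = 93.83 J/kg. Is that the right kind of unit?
Yes

specific energy has SI base units: m^2 / s^2
J/kg reduces to the same SI base units, so it is a valid unit for specific energy.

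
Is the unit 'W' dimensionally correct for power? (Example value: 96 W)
Yes

power has SI base units: kg * m^2 / s^3
W reduces to the same SI base units, so it is a valid unit for power.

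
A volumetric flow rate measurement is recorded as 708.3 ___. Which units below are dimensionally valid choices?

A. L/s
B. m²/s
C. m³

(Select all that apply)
A

volumetric flow rate has SI base units: m^3 / s

Checking each option against m^3 / s:
  A. L/s: ✓ matches
  B. m²/s: ✗ does not match
  C. m³: ✗ does not match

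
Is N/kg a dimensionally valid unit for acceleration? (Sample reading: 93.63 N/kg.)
Yes

acceleration has SI base units: m / s^2
N/kg reduces to the same SI base units, so it is a valid unit for acceleration.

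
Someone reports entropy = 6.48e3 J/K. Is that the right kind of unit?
Yes

entropy has SI base units: kg * m^2 / (s^2 * K)
J/K reduces to the same SI base units, so it is a valid unit for entropy.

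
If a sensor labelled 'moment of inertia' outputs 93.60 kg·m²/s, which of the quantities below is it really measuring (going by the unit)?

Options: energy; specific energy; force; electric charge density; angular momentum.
angular momentum

moment of inertia should have units dimensionally equivalent to kg * m^2 (e.g. kg·m²).
The given unit 'kg·m²/s' reduces to kg * m^2 / s. Of the listed options, that is the dimensionality of angular momentum.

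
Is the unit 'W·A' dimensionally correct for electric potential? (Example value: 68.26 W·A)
No

electric potential has SI base units: kg * m^2 / (A * s^3)
W·A does NOT reduce to kg * m^2 / (A * s^3); a valid unit for electric potential would be e.g. V.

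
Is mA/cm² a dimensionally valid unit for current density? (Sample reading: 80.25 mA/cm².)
Yes

current density has SI base units: A / m^2
mA/cm² reduces to the same SI base units, so it is a valid unit for current density.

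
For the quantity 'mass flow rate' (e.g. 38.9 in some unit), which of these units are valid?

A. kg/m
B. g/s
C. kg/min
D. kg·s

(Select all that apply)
B, C

mass flow rate has SI base units: kg / s

Checking each option against kg / s:
  A. kg/m: ✗ does not match
  B. g/s: ✓ matches
  C. kg/min: ✓ matches
  D. kg·s: ✗ does not match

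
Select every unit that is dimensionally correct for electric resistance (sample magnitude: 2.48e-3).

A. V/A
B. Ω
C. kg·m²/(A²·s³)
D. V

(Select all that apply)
A, B, C

electric resistance has SI base units: kg * m^2 / (A^2 * s^3)

Checking each option against kg * m^2 / (A^2 * s^3):
  A. V/A: ✓ matches
  B. Ω: ✓ matches
  C. kg·m²/(A²·s³): ✓ matches
  D. V: ✗ does not match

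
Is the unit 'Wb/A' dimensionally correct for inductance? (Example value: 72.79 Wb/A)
Yes

inductance has SI base units: kg * m^2 / (A^2 * s^2)
Wb/A reduces to the same SI base units, so it is a valid unit for inductance.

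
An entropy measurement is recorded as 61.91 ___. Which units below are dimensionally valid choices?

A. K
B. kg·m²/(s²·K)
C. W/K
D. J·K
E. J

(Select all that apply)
B

entropy has SI base units: kg * m^2 / (s^2 * K)

Checking each option against kg * m^2 / (s^2 * K):
  A. K: ✗ does not match
  B. kg·m²/(s²·K): ✓ matches
  C. W/K: ✗ does not match
  D. J·K: ✗ does not match
  E. J: ✗ does not match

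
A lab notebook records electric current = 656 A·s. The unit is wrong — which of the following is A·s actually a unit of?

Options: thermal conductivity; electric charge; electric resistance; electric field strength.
electric charge

electric current should have units dimensionally equivalent to A (e.g. A).
The given unit 'A·s' reduces to A * s. Of the listed options, that is the dimensionality of electric charge.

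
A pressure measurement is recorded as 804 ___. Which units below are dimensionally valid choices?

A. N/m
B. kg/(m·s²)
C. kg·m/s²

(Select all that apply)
B

pressure has SI base units: kg / (m * s^2)

Checking each option against kg / (m * s^2):
  A. N/m: ✗ does not match
  B. kg/(m·s²): ✓ matches
  C. kg·m/s²: ✗ does not match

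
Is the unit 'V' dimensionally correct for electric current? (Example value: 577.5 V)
No

electric current has SI base units: A
V does NOT reduce to A; a valid unit for electric current would be e.g. A.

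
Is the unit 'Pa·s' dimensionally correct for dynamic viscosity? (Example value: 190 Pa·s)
Yes

dynamic viscosity has SI base units: kg / (m * s)
Pa·s reduces to the same SI base units, so it is a valid unit for dynamic viscosity.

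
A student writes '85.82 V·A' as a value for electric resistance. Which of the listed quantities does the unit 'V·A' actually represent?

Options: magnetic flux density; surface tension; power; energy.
power

electric resistance should have units dimensionally equivalent to kg * m^2 / (A^2 * s^3) (e.g. Ω).
The given unit 'V·A' reduces to kg * m^2 / s^3. Of the listed options, that is the dimensionality of power.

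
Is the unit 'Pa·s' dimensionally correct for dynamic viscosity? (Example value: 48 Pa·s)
Yes

dynamic viscosity has SI base units: kg / (m * s)
Pa·s reduces to the same SI base units, so it is a valid unit for dynamic viscosity.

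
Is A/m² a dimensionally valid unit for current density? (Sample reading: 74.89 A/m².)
Yes

current density has SI base units: A / m^2
A/m² reduces to the same SI base units, so it is a valid unit for current density.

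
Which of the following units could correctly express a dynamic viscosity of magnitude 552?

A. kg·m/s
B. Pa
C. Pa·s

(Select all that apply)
C

dynamic viscosity has SI base units: kg / (m * s)

Checking each option against kg / (m * s):
  A. kg·m/s: ✗ does not match
  B. Pa: ✗ does not match
  C. Pa·s: ✓ matches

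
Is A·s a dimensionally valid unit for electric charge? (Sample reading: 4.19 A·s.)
Yes

electric charge has SI base units: A * s
A·s reduces to the same SI base units, so it is a valid unit for electric charge.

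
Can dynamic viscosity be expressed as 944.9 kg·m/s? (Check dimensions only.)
No

dynamic viscosity has SI base units: kg / (m * s)
kg·m/s does NOT reduce to kg / (m * s); a valid unit for dynamic viscosity would be e.g. Pa·s.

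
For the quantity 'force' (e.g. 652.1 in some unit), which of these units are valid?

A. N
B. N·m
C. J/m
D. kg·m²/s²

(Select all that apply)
A, C

force has SI base units: kg * m / s^2

Checking each option against kg * m / s^2:
  A. N: ✓ matches
  B. N·m: ✗ does not match
  C. J/m: ✓ matches
  D. kg·m²/s²: ✗ does not match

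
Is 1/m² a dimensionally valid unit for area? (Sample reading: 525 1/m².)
No

area has SI base units: m^2
1/m² does NOT reduce to m^2; a valid unit for area would be e.g. m².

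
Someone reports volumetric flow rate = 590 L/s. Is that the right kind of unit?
Yes

volumetric flow rate has SI base units: m^3 / s
L/s reduces to the same SI base units, so it is a valid unit for volumetric flow rate.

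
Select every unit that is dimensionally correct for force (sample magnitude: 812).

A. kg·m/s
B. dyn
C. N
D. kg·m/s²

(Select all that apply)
B, C, D

force has SI base units: kg * m / s^2

Checking each option against kg * m / s^2:
  A. kg·m/s: ✗ does not match
  B. dyn: ✓ matches
  C. N: ✓ matches
  D. kg·m/s²: ✓ matches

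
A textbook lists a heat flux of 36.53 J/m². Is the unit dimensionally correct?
No

heat flux has SI base units: kg / s^3
J/m² does NOT reduce to kg / s^3; a valid unit for heat flux would be e.g. W/m².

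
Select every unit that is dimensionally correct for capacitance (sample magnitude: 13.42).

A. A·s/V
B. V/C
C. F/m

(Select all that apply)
A

capacitance has SI base units: A^2 * s^4 / (kg * m^2)

Checking each option against A^2 * s^4 / (kg * m^2):
  A. A·s/V: ✓ matches
  B. V/C: ✗ does not match
  C. F/m: ✗ does not match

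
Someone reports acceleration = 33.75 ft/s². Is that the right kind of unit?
Yes

acceleration has SI base units: m / s^2
ft/s² reduces to the same SI base units, so it is a valid unit for acceleration.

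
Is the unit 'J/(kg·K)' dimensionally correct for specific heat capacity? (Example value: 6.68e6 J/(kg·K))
Yes

specific heat capacity has SI base units: m^2 / (s^2 * K)
J/(kg·K) reduces to the same SI base units, so it is a valid unit for specific heat capacity.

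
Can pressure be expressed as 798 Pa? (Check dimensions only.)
Yes

pressure has SI base units: kg / (m * s^2)
Pa reduces to the same SI base units, so it is a valid unit for pressure.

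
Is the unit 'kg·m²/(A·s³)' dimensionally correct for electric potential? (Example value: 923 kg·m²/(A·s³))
Yes

electric potential has SI base units: kg * m^2 / (A * s^3)
kg·m²/(A·s³) reduces to the same SI base units, so it is a valid unit for electric potential.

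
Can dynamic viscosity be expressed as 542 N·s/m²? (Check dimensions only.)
Yes

dynamic viscosity has SI base units: kg / (m * s)
N·s/m² reduces to the same SI base units, so it is a valid unit for dynamic viscosity.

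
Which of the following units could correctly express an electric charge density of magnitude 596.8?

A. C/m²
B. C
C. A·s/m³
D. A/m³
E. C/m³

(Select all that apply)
C, E

electric charge density has SI base units: A * s / m^3

Checking each option against A * s / m^3:
  A. C/m²: ✗ does not match
  B. C: ✗ does not match
  C. A·s/m³: ✓ matches
  D. A/m³: ✗ does not match
  E. C/m³: ✓ matches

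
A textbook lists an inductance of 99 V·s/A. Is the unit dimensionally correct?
Yes

inductance has SI base units: kg * m^2 / (A^2 * s^2)
V·s/A reduces to the same SI base units, so it is a valid unit for inductance.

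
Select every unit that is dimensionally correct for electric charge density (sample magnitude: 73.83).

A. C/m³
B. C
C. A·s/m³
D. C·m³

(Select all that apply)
A, C

electric charge density has SI base units: A * s / m^3

Checking each option against A * s / m^3:
  A. C/m³: ✓ matches
  B. C: ✗ does not match
  C. A·s/m³: ✓ matches
  D. C·m³: ✗ does not match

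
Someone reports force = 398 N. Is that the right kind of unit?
Yes

force has SI base units: kg * m / s^2
N reduces to the same SI base units, so it is a valid unit for force.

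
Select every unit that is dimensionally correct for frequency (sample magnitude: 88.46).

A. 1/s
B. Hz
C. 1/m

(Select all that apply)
A, B

frequency has SI base units: 1 / s

Checking each option against 1 / s:
  A. 1/s: ✓ matches
  B. Hz: ✓ matches
  C. 1/m: ✗ does not match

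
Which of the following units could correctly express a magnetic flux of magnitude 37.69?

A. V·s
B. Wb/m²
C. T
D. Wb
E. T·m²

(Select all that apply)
A, D, E

magnetic flux has SI base units: kg * m^2 / (A * s^2)

Checking each option against kg * m^2 / (A * s^2):
  A. V·s: ✓ matches
  B. Wb/m²: ✗ does not match
  C. T: ✗ does not match
  D. Wb: ✓ matches
  E. T·m²: ✓ matches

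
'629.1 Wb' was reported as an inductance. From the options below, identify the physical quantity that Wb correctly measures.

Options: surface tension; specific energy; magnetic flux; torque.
magnetic flux

inductance should have units dimensionally equivalent to kg * m^2 / (A^2 * s^2) (e.g. H).
The given unit 'Wb' reduces to kg * m^2 / (A * s^2). Of the listed options, that is the dimensionality of magnetic flux.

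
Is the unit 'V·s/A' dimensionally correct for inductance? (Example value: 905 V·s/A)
Yes

inductance has SI base units: kg * m^2 / (A^2 * s^2)
V·s/A reduces to the same SI base units, so it is a valid unit for inductance.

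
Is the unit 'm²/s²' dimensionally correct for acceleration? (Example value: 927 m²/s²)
No

acceleration has SI base units: m / s^2
m²/s² does NOT reduce to m / s^2; a valid unit for acceleration would be e.g. m/s².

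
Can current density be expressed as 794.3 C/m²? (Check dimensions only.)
No

current density has SI base units: A / m^2
C/m² does NOT reduce to A / m^2; a valid unit for current density would be e.g. A/m².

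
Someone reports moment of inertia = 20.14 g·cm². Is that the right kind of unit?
Yes

moment of inertia has SI base units: kg * m^2
g·cm² reduces to the same SI base units, so it is a valid unit for moment of inertia.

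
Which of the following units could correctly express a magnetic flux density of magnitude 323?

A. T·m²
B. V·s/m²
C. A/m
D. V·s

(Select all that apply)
B

magnetic flux density has SI base units: kg / (A * s^2)

Checking each option against kg / (A * s^2):
  A. T·m²: ✗ does not match
  B. V·s/m²: ✓ matches
  C. A/m: ✗ does not match
  D. V·s: ✗ does not match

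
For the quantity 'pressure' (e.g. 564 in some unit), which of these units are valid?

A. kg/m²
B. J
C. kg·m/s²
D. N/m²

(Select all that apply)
D

pressure has SI base units: kg / (m * s^2)

Checking each option against kg / (m * s^2):
  A. kg/m²: ✗ does not match
  B. J: ✗ does not match
  C. kg·m/s²: ✗ does not match
  D. N/m²: ✓ matches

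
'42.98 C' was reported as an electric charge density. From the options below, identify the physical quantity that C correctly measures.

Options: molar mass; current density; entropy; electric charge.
electric charge

electric charge density should have units dimensionally equivalent to A * s / m^3 (e.g. C/m³).
The given unit 'C' reduces to A * s. Of the listed options, that is the dimensionality of electric charge.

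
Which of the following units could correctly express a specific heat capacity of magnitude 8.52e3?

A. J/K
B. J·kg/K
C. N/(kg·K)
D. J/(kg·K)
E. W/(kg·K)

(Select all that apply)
D

specific heat capacity has SI base units: m^2 / (s^2 * K)

Checking each option against m^2 / (s^2 * K):
  A. J/K: ✗ does not match
  B. J·kg/K: ✗ does not match
  C. N/(kg·K): ✗ does not match
  D. J/(kg·K): ✓ matches
  E. W/(kg·K): ✗ does not match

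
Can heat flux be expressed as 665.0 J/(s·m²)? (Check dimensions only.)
Yes

heat flux has SI base units: kg / s^3
J/(s·m²) reduces to the same SI base units, so it is a valid unit for heat flux.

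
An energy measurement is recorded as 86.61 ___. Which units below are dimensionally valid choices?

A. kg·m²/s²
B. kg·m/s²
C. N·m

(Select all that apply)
A, C

energy has SI base units: kg * m^2 / s^2

Checking each option against kg * m^2 / s^2:
  A. kg·m²/s²: ✓ matches
  B. kg·m/s²: ✗ does not match
  C. N·m: ✓ matches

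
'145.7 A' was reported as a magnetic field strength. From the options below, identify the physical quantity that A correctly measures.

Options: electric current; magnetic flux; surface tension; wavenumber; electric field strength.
electric current

magnetic field strength should have units dimensionally equivalent to A / m (e.g. A/m).
The given unit 'A' reduces to A. Of the listed options, that is the dimensionality of electric current.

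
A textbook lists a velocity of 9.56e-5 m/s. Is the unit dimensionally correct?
Yes

velocity has SI base units: m / s
m/s reduces to the same SI base units, so it is a valid unit for velocity.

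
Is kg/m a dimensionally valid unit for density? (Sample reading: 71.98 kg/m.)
No

density has SI base units: kg / m^3
kg/m does NOT reduce to kg / m^3; a valid unit for density would be e.g. kg/m³.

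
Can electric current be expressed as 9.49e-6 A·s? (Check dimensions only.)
No

electric current has SI base units: A
A·s does NOT reduce to A; a valid unit for electric current would be e.g. A.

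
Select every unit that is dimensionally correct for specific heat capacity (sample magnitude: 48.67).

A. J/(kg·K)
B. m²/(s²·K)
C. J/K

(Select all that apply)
A, B

specific heat capacity has SI base units: m^2 / (s^2 * K)

Checking each option against m^2 / (s^2 * K):
  A. J/(kg·K): ✓ matches
  B. m²/(s²·K): ✓ matches
  C. J/K: ✗ does not match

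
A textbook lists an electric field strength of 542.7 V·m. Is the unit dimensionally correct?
No

electric field strength has SI base units: kg * m / (A * s^3)
V·m does NOT reduce to kg * m / (A * s^3); a valid unit for electric field strength would be e.g. V/m.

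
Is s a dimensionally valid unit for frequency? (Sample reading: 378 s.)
No

frequency has SI base units: 1 / s
s does NOT reduce to 1 / s; a valid unit for frequency would be e.g. Hz.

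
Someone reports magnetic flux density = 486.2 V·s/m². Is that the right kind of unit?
Yes

magnetic flux density has SI base units: kg / (A * s^2)
V·s/m² reduces to the same SI base units, so it is a valid unit for magnetic flux density.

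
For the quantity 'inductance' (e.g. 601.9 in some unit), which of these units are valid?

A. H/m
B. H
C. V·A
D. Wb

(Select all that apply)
B

inductance has SI base units: kg * m^2 / (A^2 * s^2)

Checking each option against kg * m^2 / (A^2 * s^2):
  A. H/m: ✗ does not match
  B. H: ✓ matches
  C. V·A: ✗ does not match
  D. Wb: ✗ does not match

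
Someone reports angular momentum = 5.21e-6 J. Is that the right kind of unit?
No

angular momentum has SI base units: kg * m^2 / s
J does NOT reduce to kg * m^2 / s; a valid unit for angular momentum would be e.g. kg·m²/s.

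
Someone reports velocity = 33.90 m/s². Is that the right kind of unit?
No

velocity has SI base units: m / s
m/s² does NOT reduce to m / s; a valid unit for velocity would be e.g. m/s.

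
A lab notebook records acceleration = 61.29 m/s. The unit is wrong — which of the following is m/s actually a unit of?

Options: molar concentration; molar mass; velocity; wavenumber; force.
velocity

acceleration should have units dimensionally equivalent to m / s^2 (e.g. m/s²).
The given unit 'm/s' reduces to m / s. Of the listed options, that is the dimensionality of velocity.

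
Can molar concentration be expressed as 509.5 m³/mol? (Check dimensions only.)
No

molar concentration has SI base units: mol / m^3
m³/mol does NOT reduce to mol / m^3; a valid unit for molar concentration would be e.g. mol/m³.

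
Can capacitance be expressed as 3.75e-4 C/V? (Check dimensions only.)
Yes

capacitance has SI base units: A^2 * s^4 / (kg * m^2)
C/V reduces to the same SI base units, so it is a valid unit for capacitance.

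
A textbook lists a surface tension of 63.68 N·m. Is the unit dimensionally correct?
No

surface tension has SI base units: kg / s^2
N·m does NOT reduce to kg / s^2; a valid unit for surface tension would be e.g. N/m.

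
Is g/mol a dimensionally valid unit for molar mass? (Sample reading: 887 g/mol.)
Yes

molar mass has SI base units: kg / mol
g/mol reduces to the same SI base units, so it is a valid unit for molar mass.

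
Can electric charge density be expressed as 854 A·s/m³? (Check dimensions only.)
Yes

electric charge density has SI base units: A * s / m^3
A·s/m³ reduces to the same SI base units, so it is a valid unit for electric charge density.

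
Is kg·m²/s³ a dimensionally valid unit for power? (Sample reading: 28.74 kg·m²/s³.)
Yes

power has SI base units: kg * m^2 / s^3
kg·m²/s³ reduces to the same SI base units, so it is a valid unit for power.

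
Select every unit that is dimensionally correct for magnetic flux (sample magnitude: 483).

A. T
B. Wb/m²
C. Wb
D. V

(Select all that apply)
C

magnetic flux has SI base units: kg * m^2 / (A * s^2)

Checking each option against kg * m^2 / (A * s^2):
  A. T: ✗ does not match
  B. Wb/m²: ✗ does not match
  C. Wb: ✓ matches
  D. V: ✗ does not match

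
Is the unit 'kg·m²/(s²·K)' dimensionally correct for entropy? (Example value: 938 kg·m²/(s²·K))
Yes

entropy has SI base units: kg * m^2 / (s^2 * K)
kg·m²/(s²·K) reduces to the same SI base units, so it is a valid unit for entropy.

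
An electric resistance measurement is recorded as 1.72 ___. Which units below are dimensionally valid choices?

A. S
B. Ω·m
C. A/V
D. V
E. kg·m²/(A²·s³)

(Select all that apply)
E

electric resistance has SI base units: kg * m^2 / (A^2 * s^3)

Checking each option against kg * m^2 / (A^2 * s^3):
  A. S: ✗ does not match
  B. Ω·m: ✗ does not match
  C. A/V: ✗ does not match
  D. V: ✗ does not match
  E. kg·m²/(A²·s³): ✓ matches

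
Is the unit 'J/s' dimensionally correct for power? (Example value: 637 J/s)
Yes

power has SI base units: kg * m^2 / s^3
J/s reduces to the same SI base units, so it is a valid unit for power.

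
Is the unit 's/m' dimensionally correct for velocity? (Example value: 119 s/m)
No

velocity has SI base units: m / s
s/m does NOT reduce to m / s; a valid unit for velocity would be e.g. m/s.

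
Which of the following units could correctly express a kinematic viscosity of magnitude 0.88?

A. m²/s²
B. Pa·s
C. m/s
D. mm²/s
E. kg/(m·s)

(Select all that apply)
D

kinematic viscosity has SI base units: m^2 / s

Checking each option against m^2 / s:
  A. m²/s²: ✗ does not match
  B. Pa·s: ✗ does not match
  C. m/s: ✗ does not match
  D. mm²/s: ✓ matches
  E. kg/(m·s): ✗ does not match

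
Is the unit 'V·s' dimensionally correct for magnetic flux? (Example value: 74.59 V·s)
Yes

magnetic flux has SI base units: kg * m^2 / (A * s^2)
V·s reduces to the same SI base units, so it is a valid unit for magnetic flux.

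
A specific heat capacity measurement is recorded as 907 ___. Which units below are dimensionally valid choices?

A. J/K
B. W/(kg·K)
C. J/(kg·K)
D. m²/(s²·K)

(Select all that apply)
C, D

specific heat capacity has SI base units: m^2 / (s^2 * K)

Checking each option against m^2 / (s^2 * K):
  A. J/K: ✗ does not match
  B. W/(kg·K): ✗ does not match
  C. J/(kg·K): ✓ matches
  D. m²/(s²·K): ✓ matches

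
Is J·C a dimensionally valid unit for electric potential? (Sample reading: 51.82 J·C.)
No

electric potential has SI base units: kg * m^2 / (A * s^3)
J·C does NOT reduce to kg * m^2 / (A * s^3); a valid unit for electric potential would be e.g. V.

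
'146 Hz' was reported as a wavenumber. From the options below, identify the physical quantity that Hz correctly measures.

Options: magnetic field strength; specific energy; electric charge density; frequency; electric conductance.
frequency

wavenumber should have units dimensionally equivalent to 1 / m (e.g. 1/m).
The given unit 'Hz' reduces to 1 / s. Of the listed options, that is the dimensionality of frequency.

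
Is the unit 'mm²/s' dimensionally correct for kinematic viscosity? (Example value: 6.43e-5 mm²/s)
Yes

kinematic viscosity has SI base units: m^2 / s
mm²/s reduces to the same SI base units, so it is a valid unit for kinematic viscosity.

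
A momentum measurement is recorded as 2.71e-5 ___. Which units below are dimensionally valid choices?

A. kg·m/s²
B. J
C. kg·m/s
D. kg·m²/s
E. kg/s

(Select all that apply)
C

momentum has SI base units: kg * m / s

Checking each option against kg * m / s:
  A. kg·m/s²: ✗ does not match
  B. J: ✗ does not match
  C. kg·m/s: ✓ matches
  D. kg·m²/s: ✗ does not match
  E. kg/s: ✗ does not match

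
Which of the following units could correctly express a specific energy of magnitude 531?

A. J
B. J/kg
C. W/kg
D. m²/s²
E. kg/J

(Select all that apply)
B, D

specific energy has SI base units: m^2 / s^2

Checking each option against m^2 / s^2:
  A. J: ✗ does not match
  B. J/kg: ✓ matches
  C. W/kg: ✗ does not match
  D. m²/s²: ✓ matches
  E. kg/J: ✗ does not match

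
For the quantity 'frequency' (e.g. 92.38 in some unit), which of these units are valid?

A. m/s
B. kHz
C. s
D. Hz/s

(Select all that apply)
B

frequency has SI base units: 1 / s

Checking each option against 1 / s:
  A. m/s: ✗ does not match
  B. kHz: ✓ matches
  C. s: ✗ does not match
  D. Hz/s: ✗ does not match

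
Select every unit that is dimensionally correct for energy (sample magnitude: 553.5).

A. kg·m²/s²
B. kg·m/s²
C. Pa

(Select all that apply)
A

energy has SI base units: kg * m^2 / s^2

Checking each option against kg * m^2 / s^2:
  A. kg·m²/s²: ✓ matches
  B. kg·m/s²: ✗ does not match
  C. Pa: ✗ does not match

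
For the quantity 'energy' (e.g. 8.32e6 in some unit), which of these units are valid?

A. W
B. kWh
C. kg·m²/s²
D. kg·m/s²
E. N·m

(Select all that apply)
B, C, E

energy has SI base units: kg * m^2 / s^2

Checking each option against kg * m^2 / s^2:
  A. W: ✗ does not match
  B. kWh: ✓ matches
  C. kg·m²/s²: ✓ matches
  D. kg·m/s²: ✗ does not match
  E. N·m: ✓ matches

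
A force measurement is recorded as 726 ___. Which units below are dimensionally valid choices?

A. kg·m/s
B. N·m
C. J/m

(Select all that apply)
C

force has SI base units: kg * m / s^2

Checking each option against kg * m / s^2:
  A. kg·m/s: ✗ does not match
  B. N·m: ✗ does not match
  C. J/m: ✓ matches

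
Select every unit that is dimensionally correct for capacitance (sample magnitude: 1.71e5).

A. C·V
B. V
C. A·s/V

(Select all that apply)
C

capacitance has SI base units: A^2 * s^4 / (kg * m^2)

Checking each option against A^2 * s^4 / (kg * m^2):
  A. C·V: ✗ does not match
  B. V: ✗ does not match
  C. A·s/V: ✓ matches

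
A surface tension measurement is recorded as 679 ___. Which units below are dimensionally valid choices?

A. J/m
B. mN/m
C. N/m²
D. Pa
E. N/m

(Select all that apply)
B, E

surface tension has SI base units: kg / s^2

Checking each option against kg / s^2:
  A. J/m: ✗ does not match
  B. mN/m: ✓ matches
  C. N/m²: ✗ does not match
  D. Pa: ✗ does not match
  E. N/m: ✓ matches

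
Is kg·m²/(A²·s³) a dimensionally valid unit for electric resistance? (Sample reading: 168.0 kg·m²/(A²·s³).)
Yes

electric resistance has SI base units: kg * m^2 / (A^2 * s^3)
kg·m²/(A²·s³) reduces to the same SI base units, so it is a valid unit for electric resistance.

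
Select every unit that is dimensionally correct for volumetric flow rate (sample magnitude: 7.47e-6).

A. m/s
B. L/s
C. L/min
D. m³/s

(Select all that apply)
B, C, D

volumetric flow rate has SI base units: m^3 / s

Checking each option against m^3 / s:
  A. m/s: ✗ does not match
  B. L/s: ✓ matches
  C. L/min: ✓ matches
  D. m³/s: ✓ matches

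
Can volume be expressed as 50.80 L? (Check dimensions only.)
Yes

volume has SI base units: m^3
L reduces to the same SI base units, so it is a valid unit for volume.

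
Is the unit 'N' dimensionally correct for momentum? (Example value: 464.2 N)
No

momentum has SI base units: kg * m / s
N does NOT reduce to kg * m / s; a valid unit for momentum would be e.g. kg·m/s.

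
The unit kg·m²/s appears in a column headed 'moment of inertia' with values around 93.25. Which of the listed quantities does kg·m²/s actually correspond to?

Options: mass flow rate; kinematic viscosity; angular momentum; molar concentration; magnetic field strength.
angular momentum

moment of inertia should have units dimensionally equivalent to kg * m^2 (e.g. kg·m²).
The given unit 'kg·m²/s' reduces to kg * m^2 / s. Of the listed options, that is the dimensionality of angular momentum.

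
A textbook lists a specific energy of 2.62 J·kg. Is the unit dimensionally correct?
No

specific energy has SI base units: m^2 / s^2
J·kg does NOT reduce to m^2 / s^2; a valid unit for specific energy would be e.g. J/kg.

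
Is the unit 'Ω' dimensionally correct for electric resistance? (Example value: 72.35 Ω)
Yes

electric resistance has SI base units: kg * m^2 / (A^2 * s^3)
Ω reduces to the same SI base units, so it is a valid unit for electric resistance.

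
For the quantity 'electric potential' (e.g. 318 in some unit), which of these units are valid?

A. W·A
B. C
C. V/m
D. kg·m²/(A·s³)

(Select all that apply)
D

electric potential has SI base units: kg * m^2 / (A * s^3)

Checking each option against kg * m^2 / (A * s^3):
  A. W·A: ✗ does not match
  B. C: ✗ does not match
  C. V/m: ✗ does not match
  D. kg·m²/(A·s³): ✓ matches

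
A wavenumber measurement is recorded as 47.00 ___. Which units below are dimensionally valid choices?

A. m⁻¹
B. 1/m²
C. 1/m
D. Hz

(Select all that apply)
A, C

wavenumber has SI base units: 1 / m

Checking each option against 1 / m:
  A. m⁻¹: ✓ matches
  B. 1/m²: ✗ does not match
  C. 1/m: ✓ matches
  D. Hz: ✗ does not match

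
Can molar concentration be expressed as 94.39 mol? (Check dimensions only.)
No

molar concentration has SI base units: mol / m^3
mol does NOT reduce to mol / m^3; a valid unit for molar concentration would be e.g. mol/m³.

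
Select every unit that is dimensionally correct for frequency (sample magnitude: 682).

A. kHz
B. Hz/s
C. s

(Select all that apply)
A

frequency has SI base units: 1 / s

Checking each option against 1 / s:
  A. kHz: ✓ matches
  B. Hz/s: ✗ does not match
  C. s: ✗ does not match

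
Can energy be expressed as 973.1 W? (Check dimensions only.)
No

energy has SI base units: kg * m^2 / s^2
W does NOT reduce to kg * m^2 / s^2; a valid unit for energy would be e.g. J.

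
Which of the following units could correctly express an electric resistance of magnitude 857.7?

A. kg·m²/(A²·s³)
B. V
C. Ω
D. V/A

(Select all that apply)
A, C, D

electric resistance has SI base units: kg * m^2 / (A^2 * s^3)

Checking each option against kg * m^2 / (A^2 * s^3):
  A. kg·m²/(A²·s³): ✓ matches
  B. V: ✗ does not match
  C. Ω: ✓ matches
  D. V/A: ✓ matches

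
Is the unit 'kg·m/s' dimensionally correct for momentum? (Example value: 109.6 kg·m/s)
Yes

momentum has SI base units: kg * m / s
kg·m/s reduces to the same SI base units, so it is a valid unit for momentum.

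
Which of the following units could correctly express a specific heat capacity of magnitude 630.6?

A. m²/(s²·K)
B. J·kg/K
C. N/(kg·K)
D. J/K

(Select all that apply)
A

specific heat capacity has SI base units: m^2 / (s^2 * K)

Checking each option against m^2 / (s^2 * K):
  A. m²/(s²·K): ✓ matches
  B. J·kg/K: ✗ does not match
  C. N/(kg·K): ✗ does not match
  D. J/K: ✗ does not match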